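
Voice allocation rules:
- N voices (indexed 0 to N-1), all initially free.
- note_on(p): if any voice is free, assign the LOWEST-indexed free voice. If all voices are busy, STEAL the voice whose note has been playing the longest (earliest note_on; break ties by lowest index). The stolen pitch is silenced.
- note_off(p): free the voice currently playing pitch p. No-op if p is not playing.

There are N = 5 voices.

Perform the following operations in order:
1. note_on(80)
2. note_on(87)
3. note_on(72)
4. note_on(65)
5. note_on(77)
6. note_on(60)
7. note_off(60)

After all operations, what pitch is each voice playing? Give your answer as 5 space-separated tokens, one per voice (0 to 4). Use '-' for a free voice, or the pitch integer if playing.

Answer: - 87 72 65 77

Derivation:
Op 1: note_on(80): voice 0 is free -> assigned | voices=[80 - - - -]
Op 2: note_on(87): voice 1 is free -> assigned | voices=[80 87 - - -]
Op 3: note_on(72): voice 2 is free -> assigned | voices=[80 87 72 - -]
Op 4: note_on(65): voice 3 is free -> assigned | voices=[80 87 72 65 -]
Op 5: note_on(77): voice 4 is free -> assigned | voices=[80 87 72 65 77]
Op 6: note_on(60): all voices busy, STEAL voice 0 (pitch 80, oldest) -> assign | voices=[60 87 72 65 77]
Op 7: note_off(60): free voice 0 | voices=[- 87 72 65 77]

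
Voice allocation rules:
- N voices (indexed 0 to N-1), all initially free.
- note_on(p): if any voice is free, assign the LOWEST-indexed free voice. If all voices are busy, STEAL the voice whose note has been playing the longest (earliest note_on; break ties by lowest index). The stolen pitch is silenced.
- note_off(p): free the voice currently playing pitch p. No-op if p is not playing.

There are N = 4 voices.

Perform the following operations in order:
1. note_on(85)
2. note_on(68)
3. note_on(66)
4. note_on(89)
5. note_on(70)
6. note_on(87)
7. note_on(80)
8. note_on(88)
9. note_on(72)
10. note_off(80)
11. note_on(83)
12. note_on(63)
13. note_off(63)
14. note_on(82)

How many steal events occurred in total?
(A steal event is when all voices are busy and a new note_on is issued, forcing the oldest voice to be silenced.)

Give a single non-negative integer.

Answer: 6

Derivation:
Op 1: note_on(85): voice 0 is free -> assigned | voices=[85 - - -]
Op 2: note_on(68): voice 1 is free -> assigned | voices=[85 68 - -]
Op 3: note_on(66): voice 2 is free -> assigned | voices=[85 68 66 -]
Op 4: note_on(89): voice 3 is free -> assigned | voices=[85 68 66 89]
Op 5: note_on(70): all voices busy, STEAL voice 0 (pitch 85, oldest) -> assign | voices=[70 68 66 89]
Op 6: note_on(87): all voices busy, STEAL voice 1 (pitch 68, oldest) -> assign | voices=[70 87 66 89]
Op 7: note_on(80): all voices busy, STEAL voice 2 (pitch 66, oldest) -> assign | voices=[70 87 80 89]
Op 8: note_on(88): all voices busy, STEAL voice 3 (pitch 89, oldest) -> assign | voices=[70 87 80 88]
Op 9: note_on(72): all voices busy, STEAL voice 0 (pitch 70, oldest) -> assign | voices=[72 87 80 88]
Op 10: note_off(80): free voice 2 | voices=[72 87 - 88]
Op 11: note_on(83): voice 2 is free -> assigned | voices=[72 87 83 88]
Op 12: note_on(63): all voices busy, STEAL voice 1 (pitch 87, oldest) -> assign | voices=[72 63 83 88]
Op 13: note_off(63): free voice 1 | voices=[72 - 83 88]
Op 14: note_on(82): voice 1 is free -> assigned | voices=[72 82 83 88]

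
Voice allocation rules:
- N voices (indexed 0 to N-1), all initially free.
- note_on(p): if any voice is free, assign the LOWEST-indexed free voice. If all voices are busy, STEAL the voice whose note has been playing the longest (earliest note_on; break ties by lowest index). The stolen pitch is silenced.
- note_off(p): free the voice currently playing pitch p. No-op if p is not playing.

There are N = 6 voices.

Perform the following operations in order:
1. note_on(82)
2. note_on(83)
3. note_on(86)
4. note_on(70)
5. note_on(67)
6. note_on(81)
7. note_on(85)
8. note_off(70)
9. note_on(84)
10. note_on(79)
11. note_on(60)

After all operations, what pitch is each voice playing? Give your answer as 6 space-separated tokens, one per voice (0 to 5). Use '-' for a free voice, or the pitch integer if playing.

Answer: 85 79 60 84 67 81

Derivation:
Op 1: note_on(82): voice 0 is free -> assigned | voices=[82 - - - - -]
Op 2: note_on(83): voice 1 is free -> assigned | voices=[82 83 - - - -]
Op 3: note_on(86): voice 2 is free -> assigned | voices=[82 83 86 - - -]
Op 4: note_on(70): voice 3 is free -> assigned | voices=[82 83 86 70 - -]
Op 5: note_on(67): voice 4 is free -> assigned | voices=[82 83 86 70 67 -]
Op 6: note_on(81): voice 5 is free -> assigned | voices=[82 83 86 70 67 81]
Op 7: note_on(85): all voices busy, STEAL voice 0 (pitch 82, oldest) -> assign | voices=[85 83 86 70 67 81]
Op 8: note_off(70): free voice 3 | voices=[85 83 86 - 67 81]
Op 9: note_on(84): voice 3 is free -> assigned | voices=[85 83 86 84 67 81]
Op 10: note_on(79): all voices busy, STEAL voice 1 (pitch 83, oldest) -> assign | voices=[85 79 86 84 67 81]
Op 11: note_on(60): all voices busy, STEAL voice 2 (pitch 86, oldest) -> assign | voices=[85 79 60 84 67 81]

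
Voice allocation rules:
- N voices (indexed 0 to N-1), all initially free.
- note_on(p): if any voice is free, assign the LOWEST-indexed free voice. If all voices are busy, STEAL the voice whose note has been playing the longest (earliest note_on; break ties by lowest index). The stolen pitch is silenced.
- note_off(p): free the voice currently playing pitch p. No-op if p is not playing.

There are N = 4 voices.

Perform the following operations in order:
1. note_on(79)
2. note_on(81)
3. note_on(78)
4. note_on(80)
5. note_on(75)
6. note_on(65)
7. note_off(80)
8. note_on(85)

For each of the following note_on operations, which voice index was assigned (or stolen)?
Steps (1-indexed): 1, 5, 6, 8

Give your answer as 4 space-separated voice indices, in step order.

Op 1: note_on(79): voice 0 is free -> assigned | voices=[79 - - -]
Op 2: note_on(81): voice 1 is free -> assigned | voices=[79 81 - -]
Op 3: note_on(78): voice 2 is free -> assigned | voices=[79 81 78 -]
Op 4: note_on(80): voice 3 is free -> assigned | voices=[79 81 78 80]
Op 5: note_on(75): all voices busy, STEAL voice 0 (pitch 79, oldest) -> assign | voices=[75 81 78 80]
Op 6: note_on(65): all voices busy, STEAL voice 1 (pitch 81, oldest) -> assign | voices=[75 65 78 80]
Op 7: note_off(80): free voice 3 | voices=[75 65 78 -]
Op 8: note_on(85): voice 3 is free -> assigned | voices=[75 65 78 85]

Answer: 0 0 1 3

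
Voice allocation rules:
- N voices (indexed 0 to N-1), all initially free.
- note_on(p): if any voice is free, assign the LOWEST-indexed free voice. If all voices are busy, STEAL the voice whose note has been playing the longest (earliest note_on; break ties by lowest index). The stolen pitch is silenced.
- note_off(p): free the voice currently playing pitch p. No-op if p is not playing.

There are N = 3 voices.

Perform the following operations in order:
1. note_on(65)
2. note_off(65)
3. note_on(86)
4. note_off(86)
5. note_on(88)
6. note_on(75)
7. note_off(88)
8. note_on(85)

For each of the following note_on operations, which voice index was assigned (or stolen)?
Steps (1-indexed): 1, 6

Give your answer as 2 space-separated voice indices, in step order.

Answer: 0 1

Derivation:
Op 1: note_on(65): voice 0 is free -> assigned | voices=[65 - -]
Op 2: note_off(65): free voice 0 | voices=[- - -]
Op 3: note_on(86): voice 0 is free -> assigned | voices=[86 - -]
Op 4: note_off(86): free voice 0 | voices=[- - -]
Op 5: note_on(88): voice 0 is free -> assigned | voices=[88 - -]
Op 6: note_on(75): voice 1 is free -> assigned | voices=[88 75 -]
Op 7: note_off(88): free voice 0 | voices=[- 75 -]
Op 8: note_on(85): voice 0 is free -> assigned | voices=[85 75 -]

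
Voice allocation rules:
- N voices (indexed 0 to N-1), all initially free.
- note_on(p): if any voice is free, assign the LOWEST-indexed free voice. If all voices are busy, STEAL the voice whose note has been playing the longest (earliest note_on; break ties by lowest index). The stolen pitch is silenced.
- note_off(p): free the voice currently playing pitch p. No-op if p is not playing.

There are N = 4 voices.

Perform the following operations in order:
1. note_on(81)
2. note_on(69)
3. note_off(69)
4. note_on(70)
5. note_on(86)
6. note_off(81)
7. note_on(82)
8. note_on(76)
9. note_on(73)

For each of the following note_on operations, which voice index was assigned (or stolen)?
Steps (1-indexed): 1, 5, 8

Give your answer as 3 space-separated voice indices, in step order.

Op 1: note_on(81): voice 0 is free -> assigned | voices=[81 - - -]
Op 2: note_on(69): voice 1 is free -> assigned | voices=[81 69 - -]
Op 3: note_off(69): free voice 1 | voices=[81 - - -]
Op 4: note_on(70): voice 1 is free -> assigned | voices=[81 70 - -]
Op 5: note_on(86): voice 2 is free -> assigned | voices=[81 70 86 -]
Op 6: note_off(81): free voice 0 | voices=[- 70 86 -]
Op 7: note_on(82): voice 0 is free -> assigned | voices=[82 70 86 -]
Op 8: note_on(76): voice 3 is free -> assigned | voices=[82 70 86 76]
Op 9: note_on(73): all voices busy, STEAL voice 1 (pitch 70, oldest) -> assign | voices=[82 73 86 76]

Answer: 0 2 3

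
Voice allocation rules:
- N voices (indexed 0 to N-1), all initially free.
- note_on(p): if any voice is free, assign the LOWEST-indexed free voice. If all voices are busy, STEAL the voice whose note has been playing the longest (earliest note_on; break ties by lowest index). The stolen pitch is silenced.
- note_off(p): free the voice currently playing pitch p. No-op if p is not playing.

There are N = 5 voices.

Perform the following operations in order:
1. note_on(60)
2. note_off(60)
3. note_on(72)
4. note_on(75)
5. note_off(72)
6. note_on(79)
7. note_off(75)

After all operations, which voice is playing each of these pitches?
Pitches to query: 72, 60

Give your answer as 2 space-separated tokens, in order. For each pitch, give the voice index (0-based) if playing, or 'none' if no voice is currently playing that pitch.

Answer: none none

Derivation:
Op 1: note_on(60): voice 0 is free -> assigned | voices=[60 - - - -]
Op 2: note_off(60): free voice 0 | voices=[- - - - -]
Op 3: note_on(72): voice 0 is free -> assigned | voices=[72 - - - -]
Op 4: note_on(75): voice 1 is free -> assigned | voices=[72 75 - - -]
Op 5: note_off(72): free voice 0 | voices=[- 75 - - -]
Op 6: note_on(79): voice 0 is free -> assigned | voices=[79 75 - - -]
Op 7: note_off(75): free voice 1 | voices=[79 - - - -]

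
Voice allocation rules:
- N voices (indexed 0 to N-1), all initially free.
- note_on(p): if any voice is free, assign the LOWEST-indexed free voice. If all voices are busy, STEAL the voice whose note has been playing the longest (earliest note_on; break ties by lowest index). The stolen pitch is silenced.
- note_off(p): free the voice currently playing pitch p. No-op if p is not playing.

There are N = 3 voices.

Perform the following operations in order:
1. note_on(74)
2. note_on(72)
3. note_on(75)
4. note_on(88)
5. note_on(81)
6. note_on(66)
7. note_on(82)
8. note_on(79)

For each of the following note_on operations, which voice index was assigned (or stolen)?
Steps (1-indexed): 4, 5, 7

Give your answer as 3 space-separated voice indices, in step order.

Answer: 0 1 0

Derivation:
Op 1: note_on(74): voice 0 is free -> assigned | voices=[74 - -]
Op 2: note_on(72): voice 1 is free -> assigned | voices=[74 72 -]
Op 3: note_on(75): voice 2 is free -> assigned | voices=[74 72 75]
Op 4: note_on(88): all voices busy, STEAL voice 0 (pitch 74, oldest) -> assign | voices=[88 72 75]
Op 5: note_on(81): all voices busy, STEAL voice 1 (pitch 72, oldest) -> assign | voices=[88 81 75]
Op 6: note_on(66): all voices busy, STEAL voice 2 (pitch 75, oldest) -> assign | voices=[88 81 66]
Op 7: note_on(82): all voices busy, STEAL voice 0 (pitch 88, oldest) -> assign | voices=[82 81 66]
Op 8: note_on(79): all voices busy, STEAL voice 1 (pitch 81, oldest) -> assign | voices=[82 79 66]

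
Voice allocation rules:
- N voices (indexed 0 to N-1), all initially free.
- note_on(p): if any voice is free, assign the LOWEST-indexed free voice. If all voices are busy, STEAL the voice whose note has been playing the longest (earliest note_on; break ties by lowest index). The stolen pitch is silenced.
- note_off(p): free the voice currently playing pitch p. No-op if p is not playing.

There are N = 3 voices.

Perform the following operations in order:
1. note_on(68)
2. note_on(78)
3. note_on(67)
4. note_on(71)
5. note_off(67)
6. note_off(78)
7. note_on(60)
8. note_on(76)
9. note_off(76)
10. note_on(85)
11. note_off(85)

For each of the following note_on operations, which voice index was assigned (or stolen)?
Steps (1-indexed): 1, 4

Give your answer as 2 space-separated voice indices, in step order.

Op 1: note_on(68): voice 0 is free -> assigned | voices=[68 - -]
Op 2: note_on(78): voice 1 is free -> assigned | voices=[68 78 -]
Op 3: note_on(67): voice 2 is free -> assigned | voices=[68 78 67]
Op 4: note_on(71): all voices busy, STEAL voice 0 (pitch 68, oldest) -> assign | voices=[71 78 67]
Op 5: note_off(67): free voice 2 | voices=[71 78 -]
Op 6: note_off(78): free voice 1 | voices=[71 - -]
Op 7: note_on(60): voice 1 is free -> assigned | voices=[71 60 -]
Op 8: note_on(76): voice 2 is free -> assigned | voices=[71 60 76]
Op 9: note_off(76): free voice 2 | voices=[71 60 -]
Op 10: note_on(85): voice 2 is free -> assigned | voices=[71 60 85]
Op 11: note_off(85): free voice 2 | voices=[71 60 -]

Answer: 0 0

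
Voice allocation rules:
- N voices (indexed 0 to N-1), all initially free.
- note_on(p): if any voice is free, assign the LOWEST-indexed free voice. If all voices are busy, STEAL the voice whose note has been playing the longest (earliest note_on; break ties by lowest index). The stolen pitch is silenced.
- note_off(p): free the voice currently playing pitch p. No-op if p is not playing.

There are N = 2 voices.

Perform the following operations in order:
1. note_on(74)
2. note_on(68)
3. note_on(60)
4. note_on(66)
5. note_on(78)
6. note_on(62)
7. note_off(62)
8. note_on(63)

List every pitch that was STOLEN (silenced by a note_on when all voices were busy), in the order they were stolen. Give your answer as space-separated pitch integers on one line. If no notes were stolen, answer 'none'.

Op 1: note_on(74): voice 0 is free -> assigned | voices=[74 -]
Op 2: note_on(68): voice 1 is free -> assigned | voices=[74 68]
Op 3: note_on(60): all voices busy, STEAL voice 0 (pitch 74, oldest) -> assign | voices=[60 68]
Op 4: note_on(66): all voices busy, STEAL voice 1 (pitch 68, oldest) -> assign | voices=[60 66]
Op 5: note_on(78): all voices busy, STEAL voice 0 (pitch 60, oldest) -> assign | voices=[78 66]
Op 6: note_on(62): all voices busy, STEAL voice 1 (pitch 66, oldest) -> assign | voices=[78 62]
Op 7: note_off(62): free voice 1 | voices=[78 -]
Op 8: note_on(63): voice 1 is free -> assigned | voices=[78 63]

Answer: 74 68 60 66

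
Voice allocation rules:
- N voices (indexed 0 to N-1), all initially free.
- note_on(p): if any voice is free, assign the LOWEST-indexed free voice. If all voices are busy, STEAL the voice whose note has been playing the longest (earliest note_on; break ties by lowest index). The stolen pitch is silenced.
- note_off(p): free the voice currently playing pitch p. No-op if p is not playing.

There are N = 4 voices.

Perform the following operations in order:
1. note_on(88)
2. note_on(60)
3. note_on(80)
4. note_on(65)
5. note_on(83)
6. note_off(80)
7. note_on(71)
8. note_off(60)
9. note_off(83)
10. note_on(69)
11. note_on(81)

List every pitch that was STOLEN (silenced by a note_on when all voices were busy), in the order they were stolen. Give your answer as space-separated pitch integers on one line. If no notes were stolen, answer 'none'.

Answer: 88

Derivation:
Op 1: note_on(88): voice 0 is free -> assigned | voices=[88 - - -]
Op 2: note_on(60): voice 1 is free -> assigned | voices=[88 60 - -]
Op 3: note_on(80): voice 2 is free -> assigned | voices=[88 60 80 -]
Op 4: note_on(65): voice 3 is free -> assigned | voices=[88 60 80 65]
Op 5: note_on(83): all voices busy, STEAL voice 0 (pitch 88, oldest) -> assign | voices=[83 60 80 65]
Op 6: note_off(80): free voice 2 | voices=[83 60 - 65]
Op 7: note_on(71): voice 2 is free -> assigned | voices=[83 60 71 65]
Op 8: note_off(60): free voice 1 | voices=[83 - 71 65]
Op 9: note_off(83): free voice 0 | voices=[- - 71 65]
Op 10: note_on(69): voice 0 is free -> assigned | voices=[69 - 71 65]
Op 11: note_on(81): voice 1 is free -> assigned | voices=[69 81 71 65]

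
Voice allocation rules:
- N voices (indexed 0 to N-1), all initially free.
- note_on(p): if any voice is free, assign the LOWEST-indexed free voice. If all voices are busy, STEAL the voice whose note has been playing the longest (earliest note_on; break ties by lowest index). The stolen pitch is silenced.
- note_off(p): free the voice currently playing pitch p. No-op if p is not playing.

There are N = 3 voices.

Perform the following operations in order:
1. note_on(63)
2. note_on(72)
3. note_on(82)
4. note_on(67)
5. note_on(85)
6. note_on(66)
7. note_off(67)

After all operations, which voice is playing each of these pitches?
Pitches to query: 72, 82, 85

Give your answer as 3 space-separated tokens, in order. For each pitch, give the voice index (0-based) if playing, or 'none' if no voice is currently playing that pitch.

Op 1: note_on(63): voice 0 is free -> assigned | voices=[63 - -]
Op 2: note_on(72): voice 1 is free -> assigned | voices=[63 72 -]
Op 3: note_on(82): voice 2 is free -> assigned | voices=[63 72 82]
Op 4: note_on(67): all voices busy, STEAL voice 0 (pitch 63, oldest) -> assign | voices=[67 72 82]
Op 5: note_on(85): all voices busy, STEAL voice 1 (pitch 72, oldest) -> assign | voices=[67 85 82]
Op 6: note_on(66): all voices busy, STEAL voice 2 (pitch 82, oldest) -> assign | voices=[67 85 66]
Op 7: note_off(67): free voice 0 | voices=[- 85 66]

Answer: none none 1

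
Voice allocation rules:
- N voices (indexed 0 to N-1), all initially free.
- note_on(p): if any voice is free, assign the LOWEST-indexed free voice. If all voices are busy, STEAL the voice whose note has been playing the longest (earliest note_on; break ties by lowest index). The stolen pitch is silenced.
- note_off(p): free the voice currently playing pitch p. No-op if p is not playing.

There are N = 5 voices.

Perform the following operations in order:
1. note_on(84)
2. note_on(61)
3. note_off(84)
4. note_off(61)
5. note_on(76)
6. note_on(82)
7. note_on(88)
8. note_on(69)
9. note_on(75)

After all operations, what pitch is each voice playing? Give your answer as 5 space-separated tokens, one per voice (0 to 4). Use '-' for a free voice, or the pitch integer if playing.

Op 1: note_on(84): voice 0 is free -> assigned | voices=[84 - - - -]
Op 2: note_on(61): voice 1 is free -> assigned | voices=[84 61 - - -]
Op 3: note_off(84): free voice 0 | voices=[- 61 - - -]
Op 4: note_off(61): free voice 1 | voices=[- - - - -]
Op 5: note_on(76): voice 0 is free -> assigned | voices=[76 - - - -]
Op 6: note_on(82): voice 1 is free -> assigned | voices=[76 82 - - -]
Op 7: note_on(88): voice 2 is free -> assigned | voices=[76 82 88 - -]
Op 8: note_on(69): voice 3 is free -> assigned | voices=[76 82 88 69 -]
Op 9: note_on(75): voice 4 is free -> assigned | voices=[76 82 88 69 75]

Answer: 76 82 88 69 75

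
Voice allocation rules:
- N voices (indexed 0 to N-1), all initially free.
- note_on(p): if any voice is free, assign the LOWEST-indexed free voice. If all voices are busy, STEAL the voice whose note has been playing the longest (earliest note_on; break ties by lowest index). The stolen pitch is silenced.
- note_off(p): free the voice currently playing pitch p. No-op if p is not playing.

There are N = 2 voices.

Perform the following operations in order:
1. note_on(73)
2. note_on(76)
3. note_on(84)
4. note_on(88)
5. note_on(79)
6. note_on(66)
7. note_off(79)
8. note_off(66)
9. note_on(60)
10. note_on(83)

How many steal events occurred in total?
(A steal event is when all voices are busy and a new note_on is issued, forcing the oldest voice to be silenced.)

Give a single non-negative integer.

Op 1: note_on(73): voice 0 is free -> assigned | voices=[73 -]
Op 2: note_on(76): voice 1 is free -> assigned | voices=[73 76]
Op 3: note_on(84): all voices busy, STEAL voice 0 (pitch 73, oldest) -> assign | voices=[84 76]
Op 4: note_on(88): all voices busy, STEAL voice 1 (pitch 76, oldest) -> assign | voices=[84 88]
Op 5: note_on(79): all voices busy, STEAL voice 0 (pitch 84, oldest) -> assign | voices=[79 88]
Op 6: note_on(66): all voices busy, STEAL voice 1 (pitch 88, oldest) -> assign | voices=[79 66]
Op 7: note_off(79): free voice 0 | voices=[- 66]
Op 8: note_off(66): free voice 1 | voices=[- -]
Op 9: note_on(60): voice 0 is free -> assigned | voices=[60 -]
Op 10: note_on(83): voice 1 is free -> assigned | voices=[60 83]

Answer: 4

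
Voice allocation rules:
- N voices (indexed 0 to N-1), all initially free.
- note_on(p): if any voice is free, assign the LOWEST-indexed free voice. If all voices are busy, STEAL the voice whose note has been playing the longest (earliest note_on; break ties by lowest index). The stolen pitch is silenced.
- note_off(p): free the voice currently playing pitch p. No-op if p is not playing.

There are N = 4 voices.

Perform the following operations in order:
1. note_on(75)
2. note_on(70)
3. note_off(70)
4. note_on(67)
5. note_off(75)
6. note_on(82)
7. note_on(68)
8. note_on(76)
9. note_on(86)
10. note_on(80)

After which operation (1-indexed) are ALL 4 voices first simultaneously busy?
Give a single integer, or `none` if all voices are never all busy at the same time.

Answer: 8

Derivation:
Op 1: note_on(75): voice 0 is free -> assigned | voices=[75 - - -]
Op 2: note_on(70): voice 1 is free -> assigned | voices=[75 70 - -]
Op 3: note_off(70): free voice 1 | voices=[75 - - -]
Op 4: note_on(67): voice 1 is free -> assigned | voices=[75 67 - -]
Op 5: note_off(75): free voice 0 | voices=[- 67 - -]
Op 6: note_on(82): voice 0 is free -> assigned | voices=[82 67 - -]
Op 7: note_on(68): voice 2 is free -> assigned | voices=[82 67 68 -]
Op 8: note_on(76): voice 3 is free -> assigned | voices=[82 67 68 76]
Op 9: note_on(86): all voices busy, STEAL voice 1 (pitch 67, oldest) -> assign | voices=[82 86 68 76]
Op 10: note_on(80): all voices busy, STEAL voice 0 (pitch 82, oldest) -> assign | voices=[80 86 68 76]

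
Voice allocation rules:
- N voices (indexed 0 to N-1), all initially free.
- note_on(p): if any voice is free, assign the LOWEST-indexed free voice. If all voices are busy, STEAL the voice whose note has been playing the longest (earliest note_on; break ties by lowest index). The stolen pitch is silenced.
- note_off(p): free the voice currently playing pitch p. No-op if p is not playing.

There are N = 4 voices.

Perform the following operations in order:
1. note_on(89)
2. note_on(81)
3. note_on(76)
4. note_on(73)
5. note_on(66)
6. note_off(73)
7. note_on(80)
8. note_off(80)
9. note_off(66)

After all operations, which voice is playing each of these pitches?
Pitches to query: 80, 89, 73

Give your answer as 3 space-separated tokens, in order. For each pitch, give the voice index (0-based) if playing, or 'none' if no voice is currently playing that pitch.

Op 1: note_on(89): voice 0 is free -> assigned | voices=[89 - - -]
Op 2: note_on(81): voice 1 is free -> assigned | voices=[89 81 - -]
Op 3: note_on(76): voice 2 is free -> assigned | voices=[89 81 76 -]
Op 4: note_on(73): voice 3 is free -> assigned | voices=[89 81 76 73]
Op 5: note_on(66): all voices busy, STEAL voice 0 (pitch 89, oldest) -> assign | voices=[66 81 76 73]
Op 6: note_off(73): free voice 3 | voices=[66 81 76 -]
Op 7: note_on(80): voice 3 is free -> assigned | voices=[66 81 76 80]
Op 8: note_off(80): free voice 3 | voices=[66 81 76 -]
Op 9: note_off(66): free voice 0 | voices=[- 81 76 -]

Answer: none none none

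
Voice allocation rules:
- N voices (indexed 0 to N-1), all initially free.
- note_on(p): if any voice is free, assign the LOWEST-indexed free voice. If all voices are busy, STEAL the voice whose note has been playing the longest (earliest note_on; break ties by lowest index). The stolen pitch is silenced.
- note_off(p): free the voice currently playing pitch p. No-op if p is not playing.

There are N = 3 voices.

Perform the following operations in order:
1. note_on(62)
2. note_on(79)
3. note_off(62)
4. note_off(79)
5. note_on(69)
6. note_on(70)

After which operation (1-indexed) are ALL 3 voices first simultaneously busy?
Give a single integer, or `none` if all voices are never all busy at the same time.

Op 1: note_on(62): voice 0 is free -> assigned | voices=[62 - -]
Op 2: note_on(79): voice 1 is free -> assigned | voices=[62 79 -]
Op 3: note_off(62): free voice 0 | voices=[- 79 -]
Op 4: note_off(79): free voice 1 | voices=[- - -]
Op 5: note_on(69): voice 0 is free -> assigned | voices=[69 - -]
Op 6: note_on(70): voice 1 is free -> assigned | voices=[69 70 -]

Answer: none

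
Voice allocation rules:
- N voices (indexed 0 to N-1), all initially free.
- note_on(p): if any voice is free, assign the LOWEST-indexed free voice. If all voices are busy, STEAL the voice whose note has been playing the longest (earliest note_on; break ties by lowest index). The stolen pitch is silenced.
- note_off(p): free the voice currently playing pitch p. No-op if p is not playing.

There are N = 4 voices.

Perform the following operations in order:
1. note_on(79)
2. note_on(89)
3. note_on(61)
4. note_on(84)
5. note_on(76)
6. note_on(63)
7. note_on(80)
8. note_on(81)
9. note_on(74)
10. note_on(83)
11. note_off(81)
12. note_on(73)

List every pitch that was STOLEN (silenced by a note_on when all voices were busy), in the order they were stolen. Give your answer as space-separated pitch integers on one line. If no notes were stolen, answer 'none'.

Op 1: note_on(79): voice 0 is free -> assigned | voices=[79 - - -]
Op 2: note_on(89): voice 1 is free -> assigned | voices=[79 89 - -]
Op 3: note_on(61): voice 2 is free -> assigned | voices=[79 89 61 -]
Op 4: note_on(84): voice 3 is free -> assigned | voices=[79 89 61 84]
Op 5: note_on(76): all voices busy, STEAL voice 0 (pitch 79, oldest) -> assign | voices=[76 89 61 84]
Op 6: note_on(63): all voices busy, STEAL voice 1 (pitch 89, oldest) -> assign | voices=[76 63 61 84]
Op 7: note_on(80): all voices busy, STEAL voice 2 (pitch 61, oldest) -> assign | voices=[76 63 80 84]
Op 8: note_on(81): all voices busy, STEAL voice 3 (pitch 84, oldest) -> assign | voices=[76 63 80 81]
Op 9: note_on(74): all voices busy, STEAL voice 0 (pitch 76, oldest) -> assign | voices=[74 63 80 81]
Op 10: note_on(83): all voices busy, STEAL voice 1 (pitch 63, oldest) -> assign | voices=[74 83 80 81]
Op 11: note_off(81): free voice 3 | voices=[74 83 80 -]
Op 12: note_on(73): voice 3 is free -> assigned | voices=[74 83 80 73]

Answer: 79 89 61 84 76 63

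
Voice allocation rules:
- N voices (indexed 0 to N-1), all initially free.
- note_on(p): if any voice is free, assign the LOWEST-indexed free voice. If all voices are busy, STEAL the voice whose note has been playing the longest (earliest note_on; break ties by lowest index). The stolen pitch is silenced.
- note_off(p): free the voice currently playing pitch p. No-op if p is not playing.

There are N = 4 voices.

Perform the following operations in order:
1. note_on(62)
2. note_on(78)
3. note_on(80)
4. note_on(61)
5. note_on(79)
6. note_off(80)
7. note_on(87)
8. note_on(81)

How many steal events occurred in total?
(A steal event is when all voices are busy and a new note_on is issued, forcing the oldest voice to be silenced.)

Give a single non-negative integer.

Answer: 2

Derivation:
Op 1: note_on(62): voice 0 is free -> assigned | voices=[62 - - -]
Op 2: note_on(78): voice 1 is free -> assigned | voices=[62 78 - -]
Op 3: note_on(80): voice 2 is free -> assigned | voices=[62 78 80 -]
Op 4: note_on(61): voice 3 is free -> assigned | voices=[62 78 80 61]
Op 5: note_on(79): all voices busy, STEAL voice 0 (pitch 62, oldest) -> assign | voices=[79 78 80 61]
Op 6: note_off(80): free voice 2 | voices=[79 78 - 61]
Op 7: note_on(87): voice 2 is free -> assigned | voices=[79 78 87 61]
Op 8: note_on(81): all voices busy, STEAL voice 1 (pitch 78, oldest) -> assign | voices=[79 81 87 61]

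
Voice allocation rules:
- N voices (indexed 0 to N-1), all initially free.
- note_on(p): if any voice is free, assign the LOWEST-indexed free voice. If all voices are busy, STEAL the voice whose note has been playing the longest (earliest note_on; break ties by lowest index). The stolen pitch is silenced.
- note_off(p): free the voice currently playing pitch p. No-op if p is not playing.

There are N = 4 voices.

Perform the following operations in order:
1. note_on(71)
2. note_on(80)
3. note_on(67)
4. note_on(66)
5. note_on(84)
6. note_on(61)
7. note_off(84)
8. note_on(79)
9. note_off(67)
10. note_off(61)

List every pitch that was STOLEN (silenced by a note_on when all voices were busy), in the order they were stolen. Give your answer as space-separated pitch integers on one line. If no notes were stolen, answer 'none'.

Answer: 71 80

Derivation:
Op 1: note_on(71): voice 0 is free -> assigned | voices=[71 - - -]
Op 2: note_on(80): voice 1 is free -> assigned | voices=[71 80 - -]
Op 3: note_on(67): voice 2 is free -> assigned | voices=[71 80 67 -]
Op 4: note_on(66): voice 3 is free -> assigned | voices=[71 80 67 66]
Op 5: note_on(84): all voices busy, STEAL voice 0 (pitch 71, oldest) -> assign | voices=[84 80 67 66]
Op 6: note_on(61): all voices busy, STEAL voice 1 (pitch 80, oldest) -> assign | voices=[84 61 67 66]
Op 7: note_off(84): free voice 0 | voices=[- 61 67 66]
Op 8: note_on(79): voice 0 is free -> assigned | voices=[79 61 67 66]
Op 9: note_off(67): free voice 2 | voices=[79 61 - 66]
Op 10: note_off(61): free voice 1 | voices=[79 - - 66]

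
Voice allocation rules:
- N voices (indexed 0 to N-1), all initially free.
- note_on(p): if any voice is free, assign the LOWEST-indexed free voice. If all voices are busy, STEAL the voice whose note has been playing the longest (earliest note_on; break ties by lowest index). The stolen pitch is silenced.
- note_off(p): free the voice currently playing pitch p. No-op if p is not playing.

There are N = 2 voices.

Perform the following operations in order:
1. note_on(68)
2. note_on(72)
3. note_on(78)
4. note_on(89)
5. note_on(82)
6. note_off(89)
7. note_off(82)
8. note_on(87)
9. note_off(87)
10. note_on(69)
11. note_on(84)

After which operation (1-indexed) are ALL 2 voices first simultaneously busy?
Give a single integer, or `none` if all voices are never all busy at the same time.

Answer: 2

Derivation:
Op 1: note_on(68): voice 0 is free -> assigned | voices=[68 -]
Op 2: note_on(72): voice 1 is free -> assigned | voices=[68 72]
Op 3: note_on(78): all voices busy, STEAL voice 0 (pitch 68, oldest) -> assign | voices=[78 72]
Op 4: note_on(89): all voices busy, STEAL voice 1 (pitch 72, oldest) -> assign | voices=[78 89]
Op 5: note_on(82): all voices busy, STEAL voice 0 (pitch 78, oldest) -> assign | voices=[82 89]
Op 6: note_off(89): free voice 1 | voices=[82 -]
Op 7: note_off(82): free voice 0 | voices=[- -]
Op 8: note_on(87): voice 0 is free -> assigned | voices=[87 -]
Op 9: note_off(87): free voice 0 | voices=[- -]
Op 10: note_on(69): voice 0 is free -> assigned | voices=[69 -]
Op 11: note_on(84): voice 1 is free -> assigned | voices=[69 84]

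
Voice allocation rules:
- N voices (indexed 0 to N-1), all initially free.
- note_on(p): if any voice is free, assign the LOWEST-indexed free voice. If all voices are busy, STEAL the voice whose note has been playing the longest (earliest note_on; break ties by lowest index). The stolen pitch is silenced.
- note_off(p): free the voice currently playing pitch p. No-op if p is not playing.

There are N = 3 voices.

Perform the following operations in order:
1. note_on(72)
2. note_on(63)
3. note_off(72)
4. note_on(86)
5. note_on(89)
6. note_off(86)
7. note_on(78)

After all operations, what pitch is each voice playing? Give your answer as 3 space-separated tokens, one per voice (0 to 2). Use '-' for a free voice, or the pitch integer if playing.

Answer: 78 63 89

Derivation:
Op 1: note_on(72): voice 0 is free -> assigned | voices=[72 - -]
Op 2: note_on(63): voice 1 is free -> assigned | voices=[72 63 -]
Op 3: note_off(72): free voice 0 | voices=[- 63 -]
Op 4: note_on(86): voice 0 is free -> assigned | voices=[86 63 -]
Op 5: note_on(89): voice 2 is free -> assigned | voices=[86 63 89]
Op 6: note_off(86): free voice 0 | voices=[- 63 89]
Op 7: note_on(78): voice 0 is free -> assigned | voices=[78 63 89]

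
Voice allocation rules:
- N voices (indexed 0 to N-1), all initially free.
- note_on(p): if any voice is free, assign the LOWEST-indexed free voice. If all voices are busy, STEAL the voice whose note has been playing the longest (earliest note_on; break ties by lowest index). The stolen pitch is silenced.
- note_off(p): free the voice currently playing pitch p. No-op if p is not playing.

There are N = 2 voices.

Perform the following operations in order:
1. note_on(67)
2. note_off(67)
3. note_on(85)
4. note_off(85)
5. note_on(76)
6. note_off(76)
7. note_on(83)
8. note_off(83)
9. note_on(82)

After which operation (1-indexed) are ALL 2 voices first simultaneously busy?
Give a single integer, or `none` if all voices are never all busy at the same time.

Op 1: note_on(67): voice 0 is free -> assigned | voices=[67 -]
Op 2: note_off(67): free voice 0 | voices=[- -]
Op 3: note_on(85): voice 0 is free -> assigned | voices=[85 -]
Op 4: note_off(85): free voice 0 | voices=[- -]
Op 5: note_on(76): voice 0 is free -> assigned | voices=[76 -]
Op 6: note_off(76): free voice 0 | voices=[- -]
Op 7: note_on(83): voice 0 is free -> assigned | voices=[83 -]
Op 8: note_off(83): free voice 0 | voices=[- -]
Op 9: note_on(82): voice 0 is free -> assigned | voices=[82 -]

Answer: none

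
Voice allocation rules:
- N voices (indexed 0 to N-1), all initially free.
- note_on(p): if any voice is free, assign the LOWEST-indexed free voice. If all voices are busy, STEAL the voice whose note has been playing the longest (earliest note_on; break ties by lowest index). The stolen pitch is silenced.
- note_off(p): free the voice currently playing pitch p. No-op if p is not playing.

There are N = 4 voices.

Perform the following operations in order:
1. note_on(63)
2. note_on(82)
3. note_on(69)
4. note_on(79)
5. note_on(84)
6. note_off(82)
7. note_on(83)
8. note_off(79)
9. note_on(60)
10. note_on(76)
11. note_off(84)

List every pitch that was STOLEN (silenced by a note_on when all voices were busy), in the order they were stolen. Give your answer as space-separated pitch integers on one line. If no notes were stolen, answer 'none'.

Answer: 63 69

Derivation:
Op 1: note_on(63): voice 0 is free -> assigned | voices=[63 - - -]
Op 2: note_on(82): voice 1 is free -> assigned | voices=[63 82 - -]
Op 3: note_on(69): voice 2 is free -> assigned | voices=[63 82 69 -]
Op 4: note_on(79): voice 3 is free -> assigned | voices=[63 82 69 79]
Op 5: note_on(84): all voices busy, STEAL voice 0 (pitch 63, oldest) -> assign | voices=[84 82 69 79]
Op 6: note_off(82): free voice 1 | voices=[84 - 69 79]
Op 7: note_on(83): voice 1 is free -> assigned | voices=[84 83 69 79]
Op 8: note_off(79): free voice 3 | voices=[84 83 69 -]
Op 9: note_on(60): voice 3 is free -> assigned | voices=[84 83 69 60]
Op 10: note_on(76): all voices busy, STEAL voice 2 (pitch 69, oldest) -> assign | voices=[84 83 76 60]
Op 11: note_off(84): free voice 0 | voices=[- 83 76 60]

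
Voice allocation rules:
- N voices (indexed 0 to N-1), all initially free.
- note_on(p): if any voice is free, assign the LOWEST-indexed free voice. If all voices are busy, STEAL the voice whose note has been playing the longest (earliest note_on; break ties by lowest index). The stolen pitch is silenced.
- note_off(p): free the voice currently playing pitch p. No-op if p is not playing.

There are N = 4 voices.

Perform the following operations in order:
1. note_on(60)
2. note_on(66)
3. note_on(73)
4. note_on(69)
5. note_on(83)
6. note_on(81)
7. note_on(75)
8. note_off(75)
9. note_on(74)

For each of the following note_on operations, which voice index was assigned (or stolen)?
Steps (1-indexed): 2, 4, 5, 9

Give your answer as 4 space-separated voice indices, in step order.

Answer: 1 3 0 2

Derivation:
Op 1: note_on(60): voice 0 is free -> assigned | voices=[60 - - -]
Op 2: note_on(66): voice 1 is free -> assigned | voices=[60 66 - -]
Op 3: note_on(73): voice 2 is free -> assigned | voices=[60 66 73 -]
Op 4: note_on(69): voice 3 is free -> assigned | voices=[60 66 73 69]
Op 5: note_on(83): all voices busy, STEAL voice 0 (pitch 60, oldest) -> assign | voices=[83 66 73 69]
Op 6: note_on(81): all voices busy, STEAL voice 1 (pitch 66, oldest) -> assign | voices=[83 81 73 69]
Op 7: note_on(75): all voices busy, STEAL voice 2 (pitch 73, oldest) -> assign | voices=[83 81 75 69]
Op 8: note_off(75): free voice 2 | voices=[83 81 - 69]
Op 9: note_on(74): voice 2 is free -> assigned | voices=[83 81 74 69]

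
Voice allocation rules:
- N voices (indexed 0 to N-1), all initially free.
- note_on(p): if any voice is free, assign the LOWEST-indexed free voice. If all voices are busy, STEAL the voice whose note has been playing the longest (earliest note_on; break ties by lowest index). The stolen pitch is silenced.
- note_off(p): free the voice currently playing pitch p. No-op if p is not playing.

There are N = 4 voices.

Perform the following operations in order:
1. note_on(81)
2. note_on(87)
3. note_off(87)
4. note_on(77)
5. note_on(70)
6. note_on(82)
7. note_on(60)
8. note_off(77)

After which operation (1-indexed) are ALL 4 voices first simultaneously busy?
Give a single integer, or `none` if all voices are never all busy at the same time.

Op 1: note_on(81): voice 0 is free -> assigned | voices=[81 - - -]
Op 2: note_on(87): voice 1 is free -> assigned | voices=[81 87 - -]
Op 3: note_off(87): free voice 1 | voices=[81 - - -]
Op 4: note_on(77): voice 1 is free -> assigned | voices=[81 77 - -]
Op 5: note_on(70): voice 2 is free -> assigned | voices=[81 77 70 -]
Op 6: note_on(82): voice 3 is free -> assigned | voices=[81 77 70 82]
Op 7: note_on(60): all voices busy, STEAL voice 0 (pitch 81, oldest) -> assign | voices=[60 77 70 82]
Op 8: note_off(77): free voice 1 | voices=[60 - 70 82]

Answer: 6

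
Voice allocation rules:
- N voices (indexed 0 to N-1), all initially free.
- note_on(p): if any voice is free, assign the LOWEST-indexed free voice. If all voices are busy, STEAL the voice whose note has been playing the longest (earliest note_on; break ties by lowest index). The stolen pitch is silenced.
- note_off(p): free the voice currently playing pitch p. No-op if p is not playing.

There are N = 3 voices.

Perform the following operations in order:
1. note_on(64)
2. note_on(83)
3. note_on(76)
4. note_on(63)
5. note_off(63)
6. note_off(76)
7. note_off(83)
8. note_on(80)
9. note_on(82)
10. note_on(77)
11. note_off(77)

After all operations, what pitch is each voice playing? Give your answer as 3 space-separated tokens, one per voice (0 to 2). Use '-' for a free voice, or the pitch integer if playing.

Op 1: note_on(64): voice 0 is free -> assigned | voices=[64 - -]
Op 2: note_on(83): voice 1 is free -> assigned | voices=[64 83 -]
Op 3: note_on(76): voice 2 is free -> assigned | voices=[64 83 76]
Op 4: note_on(63): all voices busy, STEAL voice 0 (pitch 64, oldest) -> assign | voices=[63 83 76]
Op 5: note_off(63): free voice 0 | voices=[- 83 76]
Op 6: note_off(76): free voice 2 | voices=[- 83 -]
Op 7: note_off(83): free voice 1 | voices=[- - -]
Op 8: note_on(80): voice 0 is free -> assigned | voices=[80 - -]
Op 9: note_on(82): voice 1 is free -> assigned | voices=[80 82 -]
Op 10: note_on(77): voice 2 is free -> assigned | voices=[80 82 77]
Op 11: note_off(77): free voice 2 | voices=[80 82 -]

Answer: 80 82 -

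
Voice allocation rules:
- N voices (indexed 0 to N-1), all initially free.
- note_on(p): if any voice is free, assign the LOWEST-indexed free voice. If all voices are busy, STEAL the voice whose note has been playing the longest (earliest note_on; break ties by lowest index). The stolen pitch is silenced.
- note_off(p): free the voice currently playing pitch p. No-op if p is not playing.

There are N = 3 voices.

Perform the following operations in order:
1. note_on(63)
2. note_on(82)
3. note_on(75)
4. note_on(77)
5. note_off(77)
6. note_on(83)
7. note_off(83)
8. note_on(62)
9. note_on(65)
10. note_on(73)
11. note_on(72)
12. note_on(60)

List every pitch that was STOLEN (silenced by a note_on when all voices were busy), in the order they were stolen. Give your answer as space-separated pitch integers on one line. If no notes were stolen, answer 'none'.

Answer: 63 82 75 62 65

Derivation:
Op 1: note_on(63): voice 0 is free -> assigned | voices=[63 - -]
Op 2: note_on(82): voice 1 is free -> assigned | voices=[63 82 -]
Op 3: note_on(75): voice 2 is free -> assigned | voices=[63 82 75]
Op 4: note_on(77): all voices busy, STEAL voice 0 (pitch 63, oldest) -> assign | voices=[77 82 75]
Op 5: note_off(77): free voice 0 | voices=[- 82 75]
Op 6: note_on(83): voice 0 is free -> assigned | voices=[83 82 75]
Op 7: note_off(83): free voice 0 | voices=[- 82 75]
Op 8: note_on(62): voice 0 is free -> assigned | voices=[62 82 75]
Op 9: note_on(65): all voices busy, STEAL voice 1 (pitch 82, oldest) -> assign | voices=[62 65 75]
Op 10: note_on(73): all voices busy, STEAL voice 2 (pitch 75, oldest) -> assign | voices=[62 65 73]
Op 11: note_on(72): all voices busy, STEAL voice 0 (pitch 62, oldest) -> assign | voices=[72 65 73]
Op 12: note_on(60): all voices busy, STEAL voice 1 (pitch 65, oldest) -> assign | voices=[72 60 73]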